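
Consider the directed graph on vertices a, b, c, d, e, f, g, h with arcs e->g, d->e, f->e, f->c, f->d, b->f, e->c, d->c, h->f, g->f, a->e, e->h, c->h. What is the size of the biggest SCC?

6

{c, d, e, f, g, h} are all mutually reachable — one SCC of size 6.
{b} is an SCC by itself.
{a} is an SCC by itself.
The largest has 6 vertices.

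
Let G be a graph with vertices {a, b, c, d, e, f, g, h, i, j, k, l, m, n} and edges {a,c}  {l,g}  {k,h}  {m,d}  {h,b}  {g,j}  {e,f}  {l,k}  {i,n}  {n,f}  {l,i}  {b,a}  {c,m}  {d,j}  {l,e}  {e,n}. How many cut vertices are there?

Removing l increases the component count from 1 to 2, so l is a cut vertex.
By contrast removing n leaves 1 component; it is not a cut vertex. No other vertex is a cut vertex either.

1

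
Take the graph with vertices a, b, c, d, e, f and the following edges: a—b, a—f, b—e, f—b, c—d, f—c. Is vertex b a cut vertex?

Yes

Deleting b raises the number of components from 1 to 2, so b is a cut vertex.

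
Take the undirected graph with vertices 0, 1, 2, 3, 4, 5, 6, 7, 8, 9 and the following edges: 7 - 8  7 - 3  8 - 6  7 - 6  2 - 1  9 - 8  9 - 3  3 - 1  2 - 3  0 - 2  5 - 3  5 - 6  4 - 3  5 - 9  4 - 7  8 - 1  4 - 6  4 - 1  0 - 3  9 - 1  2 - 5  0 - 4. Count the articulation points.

Removing 4, for instance, still leaves 1 component. No single vertex removal increases the component count — the graph has no articulation points.

0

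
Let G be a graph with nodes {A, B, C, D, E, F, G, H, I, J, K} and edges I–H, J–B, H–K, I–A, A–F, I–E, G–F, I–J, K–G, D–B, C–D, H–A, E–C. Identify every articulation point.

Removing I increases the component count from 1 to 2, so I is a cut vertex.
By contrast removing A leaves 1 component; it is not a cut vertex. No other vertex is a cut vertex either.

I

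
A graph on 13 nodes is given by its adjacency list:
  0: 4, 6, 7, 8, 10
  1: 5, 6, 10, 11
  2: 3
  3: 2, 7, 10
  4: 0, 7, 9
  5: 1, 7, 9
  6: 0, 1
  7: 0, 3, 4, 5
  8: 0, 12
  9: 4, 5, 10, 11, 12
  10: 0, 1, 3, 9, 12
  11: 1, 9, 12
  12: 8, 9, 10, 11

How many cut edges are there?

1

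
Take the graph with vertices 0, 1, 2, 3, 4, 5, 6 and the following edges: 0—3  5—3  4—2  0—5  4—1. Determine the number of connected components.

3

6 is isolated — a component by itself.
Starting from 0 we can reach 0, 3, 5. That is one component of size 3.
Starting from 1 we can reach 1, 2, 4. That is one component of size 3.
Total: 3 components.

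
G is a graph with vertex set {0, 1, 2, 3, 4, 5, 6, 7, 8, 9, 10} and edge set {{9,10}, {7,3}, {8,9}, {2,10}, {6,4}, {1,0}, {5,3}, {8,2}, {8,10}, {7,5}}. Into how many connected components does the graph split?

4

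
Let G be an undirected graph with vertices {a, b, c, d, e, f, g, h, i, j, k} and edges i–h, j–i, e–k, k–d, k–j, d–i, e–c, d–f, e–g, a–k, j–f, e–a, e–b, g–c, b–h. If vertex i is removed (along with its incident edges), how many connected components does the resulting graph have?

1

With i gone, the remaining components are: {a, b, c, d, e, f, g, h, j, k}.
That is 1 component.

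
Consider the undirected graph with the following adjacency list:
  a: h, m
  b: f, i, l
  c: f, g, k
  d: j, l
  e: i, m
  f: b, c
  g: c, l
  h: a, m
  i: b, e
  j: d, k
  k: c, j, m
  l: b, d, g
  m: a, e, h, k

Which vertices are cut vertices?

Removing m increases the component count from 1 to 2, so m is a cut vertex.
By contrast removing a leaves 1 component; it is not a cut vertex. No other vertex is a cut vertex either.

m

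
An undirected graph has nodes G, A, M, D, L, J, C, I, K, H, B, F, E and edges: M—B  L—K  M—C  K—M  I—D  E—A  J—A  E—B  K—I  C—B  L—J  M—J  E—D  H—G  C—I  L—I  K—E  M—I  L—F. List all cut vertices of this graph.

Removing L increases the component count from 2 to 3, so L is a cut vertex.
By contrast removing A leaves 2 components; it is not a cut vertex. No other vertex is a cut vertex either.

L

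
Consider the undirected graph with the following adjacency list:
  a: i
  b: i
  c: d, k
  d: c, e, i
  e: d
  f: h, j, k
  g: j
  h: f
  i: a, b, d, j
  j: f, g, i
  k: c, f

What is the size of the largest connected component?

11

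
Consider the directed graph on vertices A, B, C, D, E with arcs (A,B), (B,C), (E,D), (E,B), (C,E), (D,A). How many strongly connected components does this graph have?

1

{A, B, C, D, E} are all mutually reachable — one SCC of size 5.
That gives 1 strongly connected component.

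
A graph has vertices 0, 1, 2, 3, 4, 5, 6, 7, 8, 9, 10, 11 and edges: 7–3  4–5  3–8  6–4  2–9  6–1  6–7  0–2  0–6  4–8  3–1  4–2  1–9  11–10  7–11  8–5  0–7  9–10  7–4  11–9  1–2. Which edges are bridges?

The edges on the cycle 6-7-3-8-5-4-6 are not bridges since each lies on that cycle.
Every edge lies on some cycle, so there are no bridges.

none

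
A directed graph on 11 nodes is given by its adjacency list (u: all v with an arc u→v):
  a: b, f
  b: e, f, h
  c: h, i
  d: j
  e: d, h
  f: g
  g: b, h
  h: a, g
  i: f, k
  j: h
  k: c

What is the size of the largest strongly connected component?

8

{a, b, d, e, f, g, h, j} are all mutually reachable — one SCC of size 8.
{c, i, k} are all mutually reachable — one SCC of size 3.
The largest has 8 vertices.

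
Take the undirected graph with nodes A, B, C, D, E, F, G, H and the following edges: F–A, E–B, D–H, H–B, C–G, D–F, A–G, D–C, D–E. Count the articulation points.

Removing D increases the component count from 1 to 2, so D is a cut vertex.
By contrast removing H leaves 1 component; it is not a cut vertex. No other vertex is a cut vertex either.

1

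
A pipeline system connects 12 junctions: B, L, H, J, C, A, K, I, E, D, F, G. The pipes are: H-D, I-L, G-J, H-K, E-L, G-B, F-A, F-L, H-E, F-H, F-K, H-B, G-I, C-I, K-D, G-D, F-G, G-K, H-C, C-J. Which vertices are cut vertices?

Removing F increases the component count from 1 to 2, so F is a cut vertex.
By contrast removing J leaves 1 component; it is not a cut vertex. No other vertex is a cut vertex either.

F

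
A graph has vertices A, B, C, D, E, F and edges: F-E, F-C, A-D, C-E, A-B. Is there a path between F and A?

No

The component containing F is {C, E, F}, and A is not in it.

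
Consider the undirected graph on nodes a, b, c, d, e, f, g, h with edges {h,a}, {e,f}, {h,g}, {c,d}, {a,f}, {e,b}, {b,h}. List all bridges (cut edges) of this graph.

The edges on the cycle e-b-h-a-f-e are not bridges since each lies on that cycle.
But removing c—d disconnects c from d; removing h—g disconnects h from g — these are bridges.

c-d, g-h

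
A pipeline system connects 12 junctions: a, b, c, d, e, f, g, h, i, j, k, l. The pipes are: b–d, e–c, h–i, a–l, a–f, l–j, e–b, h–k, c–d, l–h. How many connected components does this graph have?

3

g is isolated — a component by itself.
Starting from b we can reach b, c, d, e. That is one component of size 4.
Starting from a we can reach a, f, h, i, j, k, l. That is one component of size 7.
Total: 3 components.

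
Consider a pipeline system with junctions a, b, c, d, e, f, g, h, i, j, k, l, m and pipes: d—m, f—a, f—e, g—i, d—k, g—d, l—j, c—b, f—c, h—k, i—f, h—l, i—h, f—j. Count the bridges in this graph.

5

The edges on the cycle i-f-j-l-h-i are not bridges since each lies on that cycle.
But removing f—e disconnects f from e; removing f—a disconnects f from a; removing c—b disconnects c from b; removing d—m disconnects d from m — these are bridges.
In total 5 edges are bridges.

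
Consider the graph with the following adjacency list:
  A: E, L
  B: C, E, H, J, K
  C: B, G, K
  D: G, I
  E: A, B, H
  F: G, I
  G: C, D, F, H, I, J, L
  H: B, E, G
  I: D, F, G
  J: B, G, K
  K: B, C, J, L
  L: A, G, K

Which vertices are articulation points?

Removing G increases the component count from 1 to 2, so G is a cut vertex.
By contrast removing A leaves 1 component; it is not a cut vertex. No other vertex is a cut vertex either.

G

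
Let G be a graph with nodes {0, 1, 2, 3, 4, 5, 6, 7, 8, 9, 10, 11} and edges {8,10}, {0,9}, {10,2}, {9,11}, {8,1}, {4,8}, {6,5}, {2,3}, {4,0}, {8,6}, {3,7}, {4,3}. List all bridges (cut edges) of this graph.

The edges on the cycle 4-8-10-2-3-4 are not bridges since each lies on that cycle.
But removing 8–1 disconnects 8 from 1; removing 4–0 disconnects 4 from 0; removing 9–11 disconnects 9 from 11; removing 7–3 disconnects 7 from 3 — these are bridges.
In total 7 edges are bridges.

0-4, 0-9, 1-8, 11-9, 3-7, 5-6, 6-8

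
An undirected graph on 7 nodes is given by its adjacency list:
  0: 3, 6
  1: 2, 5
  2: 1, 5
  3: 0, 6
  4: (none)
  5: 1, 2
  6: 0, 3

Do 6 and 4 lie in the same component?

The component containing 6 is {0, 3, 6}, and 4 is not in it.

No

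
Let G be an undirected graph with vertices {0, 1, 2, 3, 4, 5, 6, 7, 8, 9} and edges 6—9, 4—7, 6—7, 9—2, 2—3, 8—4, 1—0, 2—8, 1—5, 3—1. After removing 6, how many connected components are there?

1

With 6 gone, the remaining components are: {0, 1, 2, 3, 4, 5, 7, 8, 9}.
That is 1 component.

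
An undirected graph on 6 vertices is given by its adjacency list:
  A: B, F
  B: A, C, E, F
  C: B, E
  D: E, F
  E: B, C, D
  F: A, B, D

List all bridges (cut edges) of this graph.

none

The edges on the cycle F-B-A-F are not bridges since each lies on that cycle.
Every edge lies on some cycle, so there are no bridges.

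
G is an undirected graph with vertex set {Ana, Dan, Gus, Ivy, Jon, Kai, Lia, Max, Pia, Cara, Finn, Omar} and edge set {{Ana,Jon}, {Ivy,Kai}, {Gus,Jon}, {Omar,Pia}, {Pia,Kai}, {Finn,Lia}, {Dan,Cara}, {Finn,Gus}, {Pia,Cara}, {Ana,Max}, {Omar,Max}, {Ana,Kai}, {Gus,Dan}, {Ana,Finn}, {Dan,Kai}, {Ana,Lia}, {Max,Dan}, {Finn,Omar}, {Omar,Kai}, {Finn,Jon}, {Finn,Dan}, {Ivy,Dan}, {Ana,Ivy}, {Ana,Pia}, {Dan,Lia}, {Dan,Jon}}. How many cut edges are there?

0

The edges on the cycle Finn-Omar-Max-Dan-Gus-Finn are not bridges since each lies on that cycle.
Every edge lies on some cycle, so there are no bridges.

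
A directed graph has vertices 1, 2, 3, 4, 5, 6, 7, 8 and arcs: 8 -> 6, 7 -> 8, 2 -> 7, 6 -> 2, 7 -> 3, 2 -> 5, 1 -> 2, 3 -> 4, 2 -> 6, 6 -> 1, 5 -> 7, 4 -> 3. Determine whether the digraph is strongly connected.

No

There is no directed path from 3 to 1, so the graph is not strongly connected.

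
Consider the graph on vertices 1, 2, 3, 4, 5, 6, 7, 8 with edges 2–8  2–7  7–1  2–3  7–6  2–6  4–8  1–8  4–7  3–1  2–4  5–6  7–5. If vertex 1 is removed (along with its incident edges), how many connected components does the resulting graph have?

1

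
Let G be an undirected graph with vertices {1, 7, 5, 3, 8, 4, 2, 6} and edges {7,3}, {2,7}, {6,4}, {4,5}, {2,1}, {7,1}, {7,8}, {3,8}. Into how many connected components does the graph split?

Starting from 4 we can reach 4, 5, 6. That is one component of size 3.
Starting from 1 we can reach 1, 2, 3, 7, 8. That is one component of size 5.
Total: 2 components.

2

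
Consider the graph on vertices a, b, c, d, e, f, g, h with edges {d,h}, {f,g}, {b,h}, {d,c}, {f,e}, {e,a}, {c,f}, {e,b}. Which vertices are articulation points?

e, f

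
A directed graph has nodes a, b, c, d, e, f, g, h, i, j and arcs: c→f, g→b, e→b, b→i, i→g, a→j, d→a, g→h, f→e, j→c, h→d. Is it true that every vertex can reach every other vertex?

Yes

From d we can reach every vertex (a, b, c, d, e, f, g, h, i, j), and every vertex can reach d (a, b, c, d, e, f, g, h, i, j). So the whole graph is one strongly connected component.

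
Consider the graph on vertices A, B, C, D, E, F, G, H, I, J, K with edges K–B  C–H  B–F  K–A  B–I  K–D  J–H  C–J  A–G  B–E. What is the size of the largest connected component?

Starting from C we can reach C, H, J. That is one component of size 3.
Starting from A we can reach A, B, D, E, F, G, I, K. That is one component of size 8.
The largest has 8 vertices.

8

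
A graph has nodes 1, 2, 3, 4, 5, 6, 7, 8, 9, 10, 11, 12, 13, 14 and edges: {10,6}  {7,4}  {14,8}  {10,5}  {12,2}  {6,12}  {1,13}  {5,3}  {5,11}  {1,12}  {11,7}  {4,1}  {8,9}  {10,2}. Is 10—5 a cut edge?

After removing 10—5, the path 10-6-12-1-4-7-11-5 still connects them, so the edge is not a bridge.

No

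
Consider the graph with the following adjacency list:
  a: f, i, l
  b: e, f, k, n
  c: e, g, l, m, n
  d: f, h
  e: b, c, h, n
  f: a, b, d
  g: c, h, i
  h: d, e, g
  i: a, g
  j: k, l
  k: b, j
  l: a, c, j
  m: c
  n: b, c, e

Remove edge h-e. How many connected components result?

h and e are still connected via h-g-c-e, so the component count stays at 1.

1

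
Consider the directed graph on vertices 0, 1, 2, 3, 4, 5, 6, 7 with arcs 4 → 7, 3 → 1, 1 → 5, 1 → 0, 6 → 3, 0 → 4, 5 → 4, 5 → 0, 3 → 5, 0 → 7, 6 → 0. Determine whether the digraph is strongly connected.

There is no directed path from 6 to 2, so the graph is not strongly connected.

No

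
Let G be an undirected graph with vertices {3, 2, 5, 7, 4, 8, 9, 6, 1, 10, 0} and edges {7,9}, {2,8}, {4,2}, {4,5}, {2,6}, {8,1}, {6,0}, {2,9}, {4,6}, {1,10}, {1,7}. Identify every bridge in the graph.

0-6, 1-10, 4-5

The edges on the cycle 4-2-6-4 are not bridges since each lies on that cycle.
But removing 10—1 disconnects 10 from 1; removing 6—0 disconnects 6 from 0; removing 4—5 disconnects 4 from 5 — these are bridges.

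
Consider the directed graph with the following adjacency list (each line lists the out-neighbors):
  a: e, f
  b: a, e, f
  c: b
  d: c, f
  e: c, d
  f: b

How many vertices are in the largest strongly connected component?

6

{a, b, c, d, e, f} are all mutually reachable — one SCC of size 6.
The largest has 6 vertices.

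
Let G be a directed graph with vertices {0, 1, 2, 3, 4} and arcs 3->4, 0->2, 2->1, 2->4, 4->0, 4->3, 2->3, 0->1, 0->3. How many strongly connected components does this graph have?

2

{0, 2, 3, 4} are all mutually reachable — one SCC of size 4.
{1} is an SCC by itself.
That gives 2 strongly connected components.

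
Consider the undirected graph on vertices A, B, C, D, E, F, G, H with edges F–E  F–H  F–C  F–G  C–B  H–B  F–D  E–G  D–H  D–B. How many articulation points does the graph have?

1

Removing F increases the component count from 2 to 3, so F is a cut vertex.
By contrast removing E leaves 2 components; it is not a cut vertex. No other vertex is a cut vertex either.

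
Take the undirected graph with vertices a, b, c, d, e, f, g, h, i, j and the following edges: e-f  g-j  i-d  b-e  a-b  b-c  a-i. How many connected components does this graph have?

h is isolated — a component by itself.
Starting from g we can reach g, j. That is one component of size 2.
Starting from a we can reach a, b, c, d, e, f, i. That is one component of size 7.
Total: 3 components.

3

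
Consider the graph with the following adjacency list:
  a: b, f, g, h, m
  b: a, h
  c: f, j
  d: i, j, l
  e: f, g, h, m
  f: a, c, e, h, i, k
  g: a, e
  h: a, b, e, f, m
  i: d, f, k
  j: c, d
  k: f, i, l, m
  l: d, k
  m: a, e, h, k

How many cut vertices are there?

0

Removing h, for instance, still leaves 1 component. No single vertex removal increases the component count — the graph has no articulation points.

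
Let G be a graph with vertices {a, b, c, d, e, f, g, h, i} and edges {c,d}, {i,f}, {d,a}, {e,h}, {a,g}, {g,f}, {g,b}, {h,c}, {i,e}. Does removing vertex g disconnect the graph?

Deleting g raises the number of components from 1 to 2, so g is a cut vertex.

Yes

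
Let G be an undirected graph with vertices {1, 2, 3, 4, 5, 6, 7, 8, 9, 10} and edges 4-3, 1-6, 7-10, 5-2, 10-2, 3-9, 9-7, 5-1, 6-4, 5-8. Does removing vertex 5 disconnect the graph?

Yes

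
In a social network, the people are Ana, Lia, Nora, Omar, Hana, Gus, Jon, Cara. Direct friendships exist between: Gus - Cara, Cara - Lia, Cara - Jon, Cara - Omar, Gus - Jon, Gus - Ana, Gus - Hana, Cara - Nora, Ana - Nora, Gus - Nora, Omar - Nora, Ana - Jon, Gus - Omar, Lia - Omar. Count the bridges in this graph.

The edges on the cycle Gus-Ana-Jon-Gus are not bridges since each lies on that cycle.
But removing Hana - Gus disconnects Hana from Gus — this is a bridge.

1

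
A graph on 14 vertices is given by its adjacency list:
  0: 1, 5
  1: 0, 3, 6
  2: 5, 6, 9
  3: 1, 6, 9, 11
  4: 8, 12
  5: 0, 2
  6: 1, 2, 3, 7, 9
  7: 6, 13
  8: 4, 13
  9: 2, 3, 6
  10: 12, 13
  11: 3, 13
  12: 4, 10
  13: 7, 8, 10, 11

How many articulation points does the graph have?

1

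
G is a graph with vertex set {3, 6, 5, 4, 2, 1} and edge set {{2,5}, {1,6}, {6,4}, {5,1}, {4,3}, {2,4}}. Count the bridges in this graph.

1

The edges on the cycle 2-5-1-6-4-2 are not bridges since each lies on that cycle.
But removing 4 - 3 disconnects 4 from 3 — this is a bridge.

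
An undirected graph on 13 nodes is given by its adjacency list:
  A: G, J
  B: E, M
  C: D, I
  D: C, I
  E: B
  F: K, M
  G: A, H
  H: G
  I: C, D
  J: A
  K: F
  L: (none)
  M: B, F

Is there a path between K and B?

Yes

From K we can reach B, E, F, K, M, which includes B.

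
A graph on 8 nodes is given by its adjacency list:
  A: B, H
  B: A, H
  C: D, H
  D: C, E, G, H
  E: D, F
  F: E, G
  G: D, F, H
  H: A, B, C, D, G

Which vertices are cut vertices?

H

Removing H increases the component count from 1 to 2, so H is a cut vertex.
By contrast removing G leaves 1 component; it is not a cut vertex. No other vertex is a cut vertex either.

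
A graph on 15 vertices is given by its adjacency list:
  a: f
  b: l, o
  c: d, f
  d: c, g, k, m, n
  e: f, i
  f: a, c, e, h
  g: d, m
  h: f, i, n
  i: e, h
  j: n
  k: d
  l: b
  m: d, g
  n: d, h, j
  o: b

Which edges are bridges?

The edges on the cycle d-g-m-d are not bridges since each lies on that cycle.
But removing f-a disconnects f from a; removing b-o disconnects b from o; removing j-n disconnects j from n; removing l-b disconnects l from b — these are bridges.
In total 5 edges are bridges.

a-f, b-l, b-o, d-k, j-n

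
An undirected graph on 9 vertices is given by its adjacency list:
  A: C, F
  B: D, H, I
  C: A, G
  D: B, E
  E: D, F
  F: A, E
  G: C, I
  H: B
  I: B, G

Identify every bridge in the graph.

B-H

The edges on the cycle D-E-F-A-C-G-I-B-D are not bridges since each lies on that cycle.
But removing H-B disconnects H from B — this is a bridge.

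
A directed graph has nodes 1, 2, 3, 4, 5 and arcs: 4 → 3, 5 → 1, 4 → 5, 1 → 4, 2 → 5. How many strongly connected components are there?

3

{1, 4, 5} are all mutually reachable — one SCC of size 3.
{2} is an SCC by itself.
{3} is an SCC by itself.
That gives 3 strongly connected components.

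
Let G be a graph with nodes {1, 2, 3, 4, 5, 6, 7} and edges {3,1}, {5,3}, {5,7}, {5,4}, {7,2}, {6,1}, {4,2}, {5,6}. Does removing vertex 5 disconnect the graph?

Deleting 5 raises the number of components from 1 to 2, so 5 is a cut vertex.

Yes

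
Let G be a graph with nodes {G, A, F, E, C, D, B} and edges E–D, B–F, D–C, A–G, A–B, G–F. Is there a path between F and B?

From F we can reach A, B, F, G, which includes B.

Yes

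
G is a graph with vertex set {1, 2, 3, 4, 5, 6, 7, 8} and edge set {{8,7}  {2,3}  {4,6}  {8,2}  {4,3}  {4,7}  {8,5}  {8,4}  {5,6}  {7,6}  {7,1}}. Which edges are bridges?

1-7

The edges on the cycle 8-2-3-4-8 are not bridges since each lies on that cycle.
But removing 1—7 disconnects 1 from 7 — this is a bridge.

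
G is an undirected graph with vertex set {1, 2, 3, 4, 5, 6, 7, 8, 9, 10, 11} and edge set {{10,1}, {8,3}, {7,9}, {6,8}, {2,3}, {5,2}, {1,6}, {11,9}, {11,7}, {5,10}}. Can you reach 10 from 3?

Yes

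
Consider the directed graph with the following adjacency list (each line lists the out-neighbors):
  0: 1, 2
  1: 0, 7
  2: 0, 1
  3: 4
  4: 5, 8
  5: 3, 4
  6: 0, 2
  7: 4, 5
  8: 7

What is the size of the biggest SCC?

5

{3, 4, 5, 7, 8} are all mutually reachable — one SCC of size 5.
{0, 1, 2} are all mutually reachable — one SCC of size 3.
{6} is an SCC by itself.
The largest has 5 vertices.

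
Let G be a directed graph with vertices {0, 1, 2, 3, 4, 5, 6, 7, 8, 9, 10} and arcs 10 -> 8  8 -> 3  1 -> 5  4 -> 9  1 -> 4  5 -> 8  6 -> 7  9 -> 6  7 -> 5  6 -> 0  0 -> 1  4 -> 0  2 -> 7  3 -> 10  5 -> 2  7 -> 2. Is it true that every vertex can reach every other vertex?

No

There is no directed path from 3 to 4, so the graph is not strongly connected.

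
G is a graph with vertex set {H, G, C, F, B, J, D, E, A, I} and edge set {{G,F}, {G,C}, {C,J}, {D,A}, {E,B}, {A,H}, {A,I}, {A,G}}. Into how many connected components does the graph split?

Starting from B we can reach B, E. That is one component of size 2.
Starting from A we can reach A, C, D, F, G, H, I, J. That is one component of size 8.
Total: 2 components.

2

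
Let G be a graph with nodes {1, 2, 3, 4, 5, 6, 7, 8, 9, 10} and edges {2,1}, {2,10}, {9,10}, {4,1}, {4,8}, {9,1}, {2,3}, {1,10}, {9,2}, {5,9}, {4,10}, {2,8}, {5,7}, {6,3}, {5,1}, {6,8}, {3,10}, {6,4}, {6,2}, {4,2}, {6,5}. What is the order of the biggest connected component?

10

Starting from 1 we can reach 1, 2, 3, 4, 5, 6, 7, 8, 9, 10. That is one component of size 10.
The largest has 10 vertices.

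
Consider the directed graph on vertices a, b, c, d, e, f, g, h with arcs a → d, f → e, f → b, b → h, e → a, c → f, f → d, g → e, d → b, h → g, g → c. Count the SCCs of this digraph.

1

{a, b, c, d, e, f, g, h} are all mutually reachable — one SCC of size 8.
That gives 1 strongly connected component.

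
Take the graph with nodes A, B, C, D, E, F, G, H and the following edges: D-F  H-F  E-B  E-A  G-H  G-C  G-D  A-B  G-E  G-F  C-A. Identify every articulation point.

G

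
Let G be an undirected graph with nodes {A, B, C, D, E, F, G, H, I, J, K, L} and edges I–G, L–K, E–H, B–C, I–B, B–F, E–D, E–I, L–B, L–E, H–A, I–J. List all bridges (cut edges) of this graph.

The edges on the cycle L-E-I-B-L are not bridges since each lies on that cycle.
But removing B–C disconnects B from C; removing G–I disconnects G from I; removing B–F disconnects B from F; removing L–K disconnects L from K — these are bridges.
In total 8 edges are bridges.

A-H, B-C, B-F, D-E, E-H, G-I, I-J, K-L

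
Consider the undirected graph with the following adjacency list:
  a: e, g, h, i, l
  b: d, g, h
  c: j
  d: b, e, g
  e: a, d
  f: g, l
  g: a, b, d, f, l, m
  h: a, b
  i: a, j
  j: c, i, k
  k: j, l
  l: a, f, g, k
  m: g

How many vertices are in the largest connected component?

13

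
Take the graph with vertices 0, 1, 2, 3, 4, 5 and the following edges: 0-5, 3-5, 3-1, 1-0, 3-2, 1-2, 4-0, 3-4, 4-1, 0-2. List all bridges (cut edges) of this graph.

The edges on the cycle 3-4-1-0-5-3 are not bridges since each lies on that cycle.
Every edge lies on some cycle, so there are no bridges.

none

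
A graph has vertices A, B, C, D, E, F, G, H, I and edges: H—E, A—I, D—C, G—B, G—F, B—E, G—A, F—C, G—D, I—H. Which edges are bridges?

none

The edges on the cycle G-F-C-D-G are not bridges since each lies on that cycle.
Every edge lies on some cycle, so there are no bridges.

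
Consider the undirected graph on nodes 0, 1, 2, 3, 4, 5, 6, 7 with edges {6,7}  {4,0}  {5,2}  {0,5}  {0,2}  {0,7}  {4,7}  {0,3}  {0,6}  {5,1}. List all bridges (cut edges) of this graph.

The edges on the cycle 0-6-7-0 are not bridges since each lies on that cycle.
But removing 3–0 disconnects 3 from 0; removing 5–1 disconnects 5 from 1 — these are bridges.

0-3, 1-5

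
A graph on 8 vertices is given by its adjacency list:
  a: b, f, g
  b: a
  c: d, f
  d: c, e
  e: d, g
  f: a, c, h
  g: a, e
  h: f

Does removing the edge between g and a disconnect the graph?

After removing g-a, the path g-e-d-c-f-a still connects them, so the edge is not a bridge.

No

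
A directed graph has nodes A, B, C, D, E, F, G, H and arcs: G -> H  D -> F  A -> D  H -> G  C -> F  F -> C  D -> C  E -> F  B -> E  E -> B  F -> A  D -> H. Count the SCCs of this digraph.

3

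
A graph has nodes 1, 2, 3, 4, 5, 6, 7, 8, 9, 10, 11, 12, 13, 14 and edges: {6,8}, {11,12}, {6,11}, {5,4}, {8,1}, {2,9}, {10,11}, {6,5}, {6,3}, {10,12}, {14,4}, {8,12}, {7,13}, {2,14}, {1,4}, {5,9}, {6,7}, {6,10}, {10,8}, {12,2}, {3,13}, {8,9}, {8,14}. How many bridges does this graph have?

0

The edges on the cycle 6-7-13-3-6 are not bridges since each lies on that cycle.
Every edge lies on some cycle, so there are no bridges.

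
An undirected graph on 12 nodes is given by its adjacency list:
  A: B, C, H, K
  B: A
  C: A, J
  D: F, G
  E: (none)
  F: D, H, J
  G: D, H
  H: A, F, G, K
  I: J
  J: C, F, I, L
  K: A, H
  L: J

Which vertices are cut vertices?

Removing A increases the component count from 2 to 3, so A is a cut vertex.
Removing J increases the component count from 2 to 4, so J is a cut vertex.
By contrast removing K leaves 2 components; it is not a cut vertex. No other vertex is a cut vertex either.

A, J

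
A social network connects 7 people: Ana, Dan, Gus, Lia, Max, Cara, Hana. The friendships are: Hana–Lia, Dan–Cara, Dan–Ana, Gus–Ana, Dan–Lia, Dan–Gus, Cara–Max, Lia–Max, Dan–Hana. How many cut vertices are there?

Removing Dan increases the component count from 1 to 2, so Dan is a cut vertex.
By contrast removing Cara leaves 1 component; it is not a cut vertex. No other vertex is a cut vertex either.

1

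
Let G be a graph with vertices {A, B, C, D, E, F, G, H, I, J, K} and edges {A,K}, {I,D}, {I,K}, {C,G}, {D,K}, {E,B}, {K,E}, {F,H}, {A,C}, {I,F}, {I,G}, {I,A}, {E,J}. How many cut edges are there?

5

The edges on the cycle I-A-C-G-I are not bridges since each lies on that cycle.
But removing F—I disconnects F from I; removing F—H disconnects F from H; removing E—B disconnects E from B; removing E—J disconnects E from J — these are bridges.
In total 5 edges are bridges.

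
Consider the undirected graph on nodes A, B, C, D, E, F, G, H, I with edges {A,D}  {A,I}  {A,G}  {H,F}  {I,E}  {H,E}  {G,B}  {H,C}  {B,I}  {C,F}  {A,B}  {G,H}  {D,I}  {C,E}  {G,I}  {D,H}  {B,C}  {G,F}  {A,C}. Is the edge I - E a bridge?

No

After removing I - E, the path I-G-H-E still connects them, so the edge is not a bridge.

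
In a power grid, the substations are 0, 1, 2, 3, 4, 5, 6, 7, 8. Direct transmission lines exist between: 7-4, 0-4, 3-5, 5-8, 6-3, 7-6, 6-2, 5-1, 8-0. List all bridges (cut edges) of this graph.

1-5, 2-6

The edges on the cycle 7-6-3-5-8-0-4-7 are not bridges since each lies on that cycle.
But removing 1-5 disconnects 1 from 5; removing 6-2 disconnects 6 from 2 — these are bridges.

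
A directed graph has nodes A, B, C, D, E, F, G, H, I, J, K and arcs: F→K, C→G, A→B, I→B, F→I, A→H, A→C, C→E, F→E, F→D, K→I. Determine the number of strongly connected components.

11

{G} is an SCC by itself.
{I} is an SCC by itself.
{J} is an SCC by itself.
{A} is an SCC by itself.
{K} is an SCC by itself.
(and 6 more singleton SCCs)
That gives 11 strongly connected components.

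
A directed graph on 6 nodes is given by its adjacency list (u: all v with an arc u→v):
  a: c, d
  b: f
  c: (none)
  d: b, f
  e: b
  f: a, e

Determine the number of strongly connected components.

{a, b, d, e, f} are all mutually reachable — one SCC of size 5.
{c} is an SCC by itself.
That gives 2 strongly connected components.

2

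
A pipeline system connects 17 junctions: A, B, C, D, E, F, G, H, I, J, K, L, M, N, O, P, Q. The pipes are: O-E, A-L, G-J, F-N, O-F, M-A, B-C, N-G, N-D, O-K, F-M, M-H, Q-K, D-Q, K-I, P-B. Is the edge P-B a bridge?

Yes

Removing P-B leaves no path between P and B: the component count goes from 2 to 3. So it is a bridge.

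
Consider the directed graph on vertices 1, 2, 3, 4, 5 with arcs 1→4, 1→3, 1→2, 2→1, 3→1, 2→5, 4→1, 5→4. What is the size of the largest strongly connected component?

{1, 2, 3, 4, 5} are all mutually reachable — one SCC of size 5.
The largest has 5 vertices.

5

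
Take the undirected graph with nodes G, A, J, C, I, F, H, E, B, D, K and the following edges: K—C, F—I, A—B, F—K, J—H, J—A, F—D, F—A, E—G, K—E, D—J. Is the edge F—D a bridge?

No

After removing F—D, the path F-A-J-D still connects them, so the edge is not a bridge.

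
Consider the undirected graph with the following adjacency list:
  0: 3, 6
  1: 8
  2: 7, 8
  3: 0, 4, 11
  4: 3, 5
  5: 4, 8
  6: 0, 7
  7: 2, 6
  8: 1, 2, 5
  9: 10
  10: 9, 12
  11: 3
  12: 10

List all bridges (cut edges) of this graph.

The edges on the cycle 4-5-8-2-7-6-0-3-4 are not bridges since each lies on that cycle.
But removing 1-8 disconnects 1 from 8; removing 9-10 disconnects 9 from 10; removing 10-12 disconnects 10 from 12; removing 11-3 disconnects 11 from 3 — these are bridges.

1-8, 10-12, 10-9, 11-3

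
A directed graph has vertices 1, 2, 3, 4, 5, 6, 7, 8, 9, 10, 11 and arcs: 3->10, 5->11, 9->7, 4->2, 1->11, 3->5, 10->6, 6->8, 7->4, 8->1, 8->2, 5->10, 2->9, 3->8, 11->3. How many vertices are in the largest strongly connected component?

7

{1, 3, 5, 6, 8, 10, 11} are all mutually reachable — one SCC of size 7.
{2, 4, 7, 9} are all mutually reachable — one SCC of size 4.
The largest has 7 vertices.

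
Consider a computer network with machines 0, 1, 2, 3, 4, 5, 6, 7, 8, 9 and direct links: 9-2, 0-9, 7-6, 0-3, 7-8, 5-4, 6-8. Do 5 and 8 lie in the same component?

No

The component containing 5 is {4, 5}, and 8 is not in it.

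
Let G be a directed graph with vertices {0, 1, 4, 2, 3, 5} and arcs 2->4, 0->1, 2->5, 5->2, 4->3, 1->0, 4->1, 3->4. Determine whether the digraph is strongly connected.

No

There is no directed path from 3 to 2, so the graph is not strongly connected.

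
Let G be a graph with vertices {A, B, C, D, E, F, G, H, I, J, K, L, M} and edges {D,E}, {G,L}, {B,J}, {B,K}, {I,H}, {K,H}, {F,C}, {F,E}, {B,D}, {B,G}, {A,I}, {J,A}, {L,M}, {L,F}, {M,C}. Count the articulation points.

Removing B increases the component count from 1 to 2, so B is a cut vertex.
By contrast removing G leaves 1 component; it is not a cut vertex. No other vertex is a cut vertex either.

1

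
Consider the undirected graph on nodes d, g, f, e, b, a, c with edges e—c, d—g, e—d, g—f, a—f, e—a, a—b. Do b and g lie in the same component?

From b we can reach a, b, c, d, e, f, g, which includes g.

Yes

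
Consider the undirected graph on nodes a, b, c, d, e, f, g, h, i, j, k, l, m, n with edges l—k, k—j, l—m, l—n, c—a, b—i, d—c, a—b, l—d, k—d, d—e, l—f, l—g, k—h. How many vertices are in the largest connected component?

Starting from a we can reach a, b, c, d, e, f, g, h, i, j, k, l, m, n. That is one component of size 14.
The largest has 14 vertices.

14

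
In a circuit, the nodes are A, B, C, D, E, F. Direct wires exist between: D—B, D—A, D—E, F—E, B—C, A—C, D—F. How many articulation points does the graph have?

Removing D increases the component count from 1 to 2, so D is a cut vertex.
By contrast removing A leaves 1 component; it is not a cut vertex. No other vertex is a cut vertex either.

1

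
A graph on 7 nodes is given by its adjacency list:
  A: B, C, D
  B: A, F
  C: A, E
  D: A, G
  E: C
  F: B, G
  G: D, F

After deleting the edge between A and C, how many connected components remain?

2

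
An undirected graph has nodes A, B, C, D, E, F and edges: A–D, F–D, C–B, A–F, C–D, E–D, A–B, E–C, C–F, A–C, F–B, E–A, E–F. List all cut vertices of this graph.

Removing A, for instance, still leaves 1 component. No single vertex removal increases the component count — the graph has no articulation points.

none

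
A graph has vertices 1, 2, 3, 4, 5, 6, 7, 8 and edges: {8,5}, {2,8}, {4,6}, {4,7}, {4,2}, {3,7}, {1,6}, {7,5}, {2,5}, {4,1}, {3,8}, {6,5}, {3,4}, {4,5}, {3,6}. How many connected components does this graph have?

Starting from 1 we can reach 1, 2, 3, 4, 5, 6, 7, 8. That is one component of size 8.
Total: 1 component.

1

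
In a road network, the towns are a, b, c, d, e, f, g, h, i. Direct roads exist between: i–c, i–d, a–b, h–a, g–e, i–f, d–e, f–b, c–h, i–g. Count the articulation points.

1

Removing i increases the component count from 1 to 2, so i is a cut vertex.
By contrast removing h leaves 1 component; it is not a cut vertex. No other vertex is a cut vertex either.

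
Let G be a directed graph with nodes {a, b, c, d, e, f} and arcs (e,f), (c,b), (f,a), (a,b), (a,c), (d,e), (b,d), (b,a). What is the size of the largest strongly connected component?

6

{a, b, c, d, e, f} are all mutually reachable — one SCC of size 6.
The largest has 6 vertices.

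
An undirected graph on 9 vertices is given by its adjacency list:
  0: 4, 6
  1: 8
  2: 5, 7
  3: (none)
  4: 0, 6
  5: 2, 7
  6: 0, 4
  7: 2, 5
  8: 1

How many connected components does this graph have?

4

3 is isolated — a component by itself.
Starting from 1 we can reach 1, 8. That is one component of size 2.
Starting from 2 we can reach 2, 5, 7. That is one component of size 3.
Starting from 0 we can reach 0, 4, 6. That is one component of size 3.
Total: 4 components.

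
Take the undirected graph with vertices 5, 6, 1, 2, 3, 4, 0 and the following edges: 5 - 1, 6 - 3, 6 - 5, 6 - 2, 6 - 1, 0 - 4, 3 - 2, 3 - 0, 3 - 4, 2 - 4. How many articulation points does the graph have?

Removing 6 increases the component count from 1 to 2, so 6 is a cut vertex.
By contrast removing 2 leaves 1 component; it is not a cut vertex. No other vertex is a cut vertex either.

1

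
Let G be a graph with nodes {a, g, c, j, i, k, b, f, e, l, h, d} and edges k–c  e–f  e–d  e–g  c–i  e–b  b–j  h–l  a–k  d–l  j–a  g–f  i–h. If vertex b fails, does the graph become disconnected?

Deleting b leaves 1 component (was 1) (its neighbors e, j remain connected to each other), so b is not a cut vertex.

No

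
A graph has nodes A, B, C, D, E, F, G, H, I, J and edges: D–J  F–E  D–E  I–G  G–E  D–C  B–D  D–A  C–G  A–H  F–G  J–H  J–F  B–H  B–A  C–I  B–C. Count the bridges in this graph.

The edges on the cycle B-D-A-H-B are not bridges since each lies on that cycle.
Every edge lies on some cycle, so there are no bridges.

0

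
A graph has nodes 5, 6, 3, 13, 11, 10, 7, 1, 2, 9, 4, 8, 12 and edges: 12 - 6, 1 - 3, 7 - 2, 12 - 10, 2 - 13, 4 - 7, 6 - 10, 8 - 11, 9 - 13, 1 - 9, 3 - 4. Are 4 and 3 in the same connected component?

From 4 we can reach 1, 2, 3, 4, 7, 9, 13, which includes 3.

Yes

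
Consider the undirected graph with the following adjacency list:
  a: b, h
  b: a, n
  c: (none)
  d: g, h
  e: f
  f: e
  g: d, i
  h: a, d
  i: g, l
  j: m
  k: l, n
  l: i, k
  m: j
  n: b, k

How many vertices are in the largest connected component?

9

c is isolated — a component by itself.
Starting from j we can reach j, m. That is one component of size 2.
Starting from e we can reach e, f. That is one component of size 2.
Starting from a we can reach a, b, d, g, h, i, k, l, n. That is one component of size 9.
The largest has 9 vertices.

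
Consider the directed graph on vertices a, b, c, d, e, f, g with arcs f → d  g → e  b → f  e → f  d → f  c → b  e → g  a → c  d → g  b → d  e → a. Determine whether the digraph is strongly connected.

From e we can reach every vertex (a, b, c, d, e, f, g), and every vertex can reach e (a, b, c, d, e, f, g). So the whole graph is one strongly connected component.

Yes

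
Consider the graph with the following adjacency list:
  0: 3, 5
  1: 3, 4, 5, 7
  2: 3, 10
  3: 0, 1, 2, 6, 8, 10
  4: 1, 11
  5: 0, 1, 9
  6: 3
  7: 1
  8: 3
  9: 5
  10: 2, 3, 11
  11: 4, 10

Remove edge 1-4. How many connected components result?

1 and 4 are still connected via 1-3-10-11-4, so the component count stays at 1.

1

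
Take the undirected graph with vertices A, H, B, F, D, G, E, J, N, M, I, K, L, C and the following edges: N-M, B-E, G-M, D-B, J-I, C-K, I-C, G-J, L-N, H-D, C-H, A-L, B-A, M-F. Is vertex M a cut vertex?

Yes

Deleting M raises the number of components from 1 to 2, so M is a cut vertex.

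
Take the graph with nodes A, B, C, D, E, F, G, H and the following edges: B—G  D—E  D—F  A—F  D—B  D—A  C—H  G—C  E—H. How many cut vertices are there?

Removing D increases the component count from 1 to 2, so D is a cut vertex.
By contrast removing F leaves 1 component; it is not a cut vertex. No other vertex is a cut vertex either.

1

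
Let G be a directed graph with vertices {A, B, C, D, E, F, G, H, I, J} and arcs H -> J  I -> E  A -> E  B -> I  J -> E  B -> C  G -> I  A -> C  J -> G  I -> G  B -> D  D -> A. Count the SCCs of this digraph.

9

{G, I} are all mutually reachable — one SCC of size 2.
{H} is an SCC by itself.
{D} is an SCC by itself.
{C} is an SCC by itself.
{B} is an SCC by itself.
(and 4 more singleton SCCs)
That gives 9 strongly connected components.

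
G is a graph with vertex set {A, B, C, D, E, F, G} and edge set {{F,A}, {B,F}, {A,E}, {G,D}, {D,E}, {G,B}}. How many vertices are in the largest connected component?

6

C is isolated — a component by itself.
Starting from A we can reach A, B, D, E, F, G. That is one component of size 6.
The largest has 6 vertices.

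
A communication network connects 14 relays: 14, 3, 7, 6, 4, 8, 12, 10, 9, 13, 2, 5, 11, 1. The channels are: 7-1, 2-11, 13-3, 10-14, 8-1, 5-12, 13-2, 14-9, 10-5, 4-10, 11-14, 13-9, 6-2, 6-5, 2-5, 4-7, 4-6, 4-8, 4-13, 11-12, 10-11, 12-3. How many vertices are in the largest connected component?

14

Starting from 1 we can reach 1, 2, 3, 4, 5, 6, 7, 8, 9, 10, 11, 12, 13, 14. That is one component of size 14.
The largest has 14 vertices.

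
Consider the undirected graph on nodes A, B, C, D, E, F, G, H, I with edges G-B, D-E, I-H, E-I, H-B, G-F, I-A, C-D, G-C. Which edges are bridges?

A-I, F-G

The edges on the cycle G-C-D-E-I-H-B-G are not bridges since each lies on that cycle.
But removing G-F disconnects G from F; removing A-I disconnects A from I — these are bridges.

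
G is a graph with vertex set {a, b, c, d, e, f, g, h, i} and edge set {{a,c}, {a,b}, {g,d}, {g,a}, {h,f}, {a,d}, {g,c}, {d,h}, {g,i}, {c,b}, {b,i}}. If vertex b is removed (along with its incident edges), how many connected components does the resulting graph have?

With b gone, the remaining components are: {e}; {a, c, d, f, g, h, i}.
That is 2 components.

2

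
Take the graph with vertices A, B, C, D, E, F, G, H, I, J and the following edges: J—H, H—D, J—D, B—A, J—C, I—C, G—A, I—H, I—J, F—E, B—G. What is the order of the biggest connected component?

Starting from E we can reach E, F. That is one component of size 2.
Starting from A we can reach A, B, G. That is one component of size 3.
Starting from C we can reach C, D, H, I, J. That is one component of size 5.
The largest has 5 vertices.

5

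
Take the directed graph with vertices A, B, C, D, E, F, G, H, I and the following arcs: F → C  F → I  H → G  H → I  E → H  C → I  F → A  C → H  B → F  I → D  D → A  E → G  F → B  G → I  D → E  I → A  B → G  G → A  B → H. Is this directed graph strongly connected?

No

There is no directed path from I to B, so the graph is not strongly connected.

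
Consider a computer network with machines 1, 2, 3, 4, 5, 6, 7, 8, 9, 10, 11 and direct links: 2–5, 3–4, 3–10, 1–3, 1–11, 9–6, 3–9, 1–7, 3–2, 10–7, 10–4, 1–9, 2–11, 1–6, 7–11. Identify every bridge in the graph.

The edges on the cycle 1-3-9-6-1 are not bridges since each lies on that cycle.
But removing 2–5 disconnects 2 from 5 — this is a bridge.

2-5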